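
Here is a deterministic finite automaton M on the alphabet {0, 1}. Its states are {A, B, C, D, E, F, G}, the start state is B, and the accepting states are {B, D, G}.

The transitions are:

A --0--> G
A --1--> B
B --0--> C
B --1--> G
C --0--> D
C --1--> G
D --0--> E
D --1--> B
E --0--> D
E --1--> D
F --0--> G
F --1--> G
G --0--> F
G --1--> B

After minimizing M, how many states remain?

Reachable states from the start: {B,C,D,E,F,G}. Unreachable: {A} — drop them.
Start with accepting vs non-accepting: {B,D,G} | {C,E,F}.
No further refinement is possible. Final partition (2 blocks): {B,D,G} | {C,E,F}.

2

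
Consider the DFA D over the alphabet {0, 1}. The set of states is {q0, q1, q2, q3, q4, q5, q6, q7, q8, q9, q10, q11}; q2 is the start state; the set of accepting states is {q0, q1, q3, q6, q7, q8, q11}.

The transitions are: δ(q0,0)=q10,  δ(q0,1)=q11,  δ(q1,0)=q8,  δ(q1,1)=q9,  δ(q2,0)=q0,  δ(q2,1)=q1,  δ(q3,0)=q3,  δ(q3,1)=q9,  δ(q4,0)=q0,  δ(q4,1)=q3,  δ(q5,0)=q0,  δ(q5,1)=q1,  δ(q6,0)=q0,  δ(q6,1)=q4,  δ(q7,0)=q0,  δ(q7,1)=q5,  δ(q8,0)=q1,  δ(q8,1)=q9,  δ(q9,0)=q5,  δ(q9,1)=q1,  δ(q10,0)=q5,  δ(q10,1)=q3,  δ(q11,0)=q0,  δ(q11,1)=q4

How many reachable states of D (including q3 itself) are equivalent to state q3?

3

States {q6,q7} cannot be reached from the start state, so discard them.
Initial partition by acceptance: {q0,q1,q3,q8,q11} | {q2,q4,q5,q9,q10}.
On input 0, block {q0,q1,q3,q8,q11} splits into {q1,q3,q8,q11} and {q0}.
Split {q1,q3,q8,q11} by δ(·,0) → {q1,q3,q8} and {q11}.
Split {q2,q4,q5,q9,q10} by δ(·,0) → {q2,q4,q5} and {q9,q10}.
The partition is now stable with 5 blocks: {q1,q3,q8} | {q2,q4,q5} | {q0} | {q11} | {q9,q10}.
State q3 belongs to the block {q1,q3,q8}, which has 3 states.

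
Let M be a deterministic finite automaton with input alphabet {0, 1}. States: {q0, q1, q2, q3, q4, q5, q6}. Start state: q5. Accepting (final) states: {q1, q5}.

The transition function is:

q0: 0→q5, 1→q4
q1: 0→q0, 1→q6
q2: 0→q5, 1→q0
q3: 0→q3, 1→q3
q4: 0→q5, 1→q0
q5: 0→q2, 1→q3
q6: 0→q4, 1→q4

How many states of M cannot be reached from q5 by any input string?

No path from q5 leads to q1, q6; the other 5 states are all reachable.

2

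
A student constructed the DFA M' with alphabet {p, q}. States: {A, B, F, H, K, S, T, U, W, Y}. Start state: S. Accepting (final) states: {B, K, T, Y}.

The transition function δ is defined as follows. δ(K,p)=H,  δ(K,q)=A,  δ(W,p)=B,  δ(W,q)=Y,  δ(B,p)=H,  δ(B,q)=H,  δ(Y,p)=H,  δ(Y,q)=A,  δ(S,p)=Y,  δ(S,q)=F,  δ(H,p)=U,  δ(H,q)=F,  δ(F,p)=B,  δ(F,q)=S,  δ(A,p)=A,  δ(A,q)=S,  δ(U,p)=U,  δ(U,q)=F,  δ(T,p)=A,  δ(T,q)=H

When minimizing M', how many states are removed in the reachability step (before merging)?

Starting at S and following transitions, the reachable set is {A, B, F, H, S, U, Y}. That leaves K, T, W unreachable — 3 in total.

3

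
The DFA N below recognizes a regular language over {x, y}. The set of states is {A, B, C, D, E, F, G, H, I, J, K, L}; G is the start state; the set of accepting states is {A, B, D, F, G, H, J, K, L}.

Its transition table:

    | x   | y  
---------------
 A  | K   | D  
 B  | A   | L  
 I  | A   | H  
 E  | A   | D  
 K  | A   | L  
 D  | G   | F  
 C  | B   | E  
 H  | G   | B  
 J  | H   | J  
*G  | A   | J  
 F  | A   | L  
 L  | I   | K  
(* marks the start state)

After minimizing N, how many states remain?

7

States {C,E} cannot be reached from the start state, so discard them.
Initial partition by acceptance: {A,B,D,F,G,H,J,K,L} | {I}.
Refine {A,B,D,F,G,H,J,K,L} on symbol x: members go to different blocks, giving {A,B,D,F,G,H,J,K} and {L}.
On input y, block {A,B,D,F,G,H,J,K} splits into {A,D,G,H,J} and {B,F,K}.
Refine {A,D,G,H,J} on symbol x: members go to different blocks, giving {D,G,H,J} and {A}.
Refine {D,G,H,J} on symbol x: members go to different blocks, giving {D,H,J} and {G}.
On input x, block {D,H,J} splits into {D,H} and {J}.
The partition is now stable with 7 blocks: {D,H} | {I} | {L} | {B,F,K} | {A} | {G} | {J}.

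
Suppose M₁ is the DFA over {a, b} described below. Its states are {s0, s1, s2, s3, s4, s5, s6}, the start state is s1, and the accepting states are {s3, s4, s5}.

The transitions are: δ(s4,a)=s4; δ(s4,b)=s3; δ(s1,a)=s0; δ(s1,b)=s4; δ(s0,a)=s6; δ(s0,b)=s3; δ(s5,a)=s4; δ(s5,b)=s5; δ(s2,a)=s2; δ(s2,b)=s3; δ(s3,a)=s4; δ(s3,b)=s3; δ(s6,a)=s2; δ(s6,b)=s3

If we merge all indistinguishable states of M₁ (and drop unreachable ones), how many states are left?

First remove the unreachable states {s5}; 6 states remain.
Initial partition by acceptance: {s3,s4} | {s0,s1,s2,s6}.
The partition is now stable with 2 blocks: {s3,s4} | {s0,s1,s2,s6}.

2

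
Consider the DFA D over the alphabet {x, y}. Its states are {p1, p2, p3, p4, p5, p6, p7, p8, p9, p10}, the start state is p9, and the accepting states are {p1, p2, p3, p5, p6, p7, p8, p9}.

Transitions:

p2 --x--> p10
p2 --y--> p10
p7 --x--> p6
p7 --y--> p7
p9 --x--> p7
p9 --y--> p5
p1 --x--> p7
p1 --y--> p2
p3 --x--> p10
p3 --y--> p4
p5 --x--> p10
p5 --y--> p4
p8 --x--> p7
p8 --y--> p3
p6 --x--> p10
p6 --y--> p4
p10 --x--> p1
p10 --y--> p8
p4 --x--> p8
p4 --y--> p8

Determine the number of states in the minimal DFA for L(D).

4

Every state is reachable, so we keep all 10.
Initial partition by acceptance: {p1,p2,p3,p5,p6,p7,p8,p9} | {p4,p10}.
On input x, block {p1,p2,p3,p5,p6,p7,p8,p9} splits into {p1,p7,p8,p9} and {p2,p3,p5,p6}.
Split {p1,p7,p8,p9} by δ(·,x) → {p1,p8,p9} and {p7}.
Stable partition: {p1,p8,p9} | {p4,p10} | {p2,p3,p5,p6} | {p7} — 4 equivalence classes.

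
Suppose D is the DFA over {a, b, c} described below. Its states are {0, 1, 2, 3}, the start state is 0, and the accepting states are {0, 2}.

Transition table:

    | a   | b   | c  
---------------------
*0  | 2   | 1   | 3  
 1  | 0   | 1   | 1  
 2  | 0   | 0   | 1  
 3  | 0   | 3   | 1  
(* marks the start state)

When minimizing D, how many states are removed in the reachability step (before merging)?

Every one of the 4 states is reachable from 0.

0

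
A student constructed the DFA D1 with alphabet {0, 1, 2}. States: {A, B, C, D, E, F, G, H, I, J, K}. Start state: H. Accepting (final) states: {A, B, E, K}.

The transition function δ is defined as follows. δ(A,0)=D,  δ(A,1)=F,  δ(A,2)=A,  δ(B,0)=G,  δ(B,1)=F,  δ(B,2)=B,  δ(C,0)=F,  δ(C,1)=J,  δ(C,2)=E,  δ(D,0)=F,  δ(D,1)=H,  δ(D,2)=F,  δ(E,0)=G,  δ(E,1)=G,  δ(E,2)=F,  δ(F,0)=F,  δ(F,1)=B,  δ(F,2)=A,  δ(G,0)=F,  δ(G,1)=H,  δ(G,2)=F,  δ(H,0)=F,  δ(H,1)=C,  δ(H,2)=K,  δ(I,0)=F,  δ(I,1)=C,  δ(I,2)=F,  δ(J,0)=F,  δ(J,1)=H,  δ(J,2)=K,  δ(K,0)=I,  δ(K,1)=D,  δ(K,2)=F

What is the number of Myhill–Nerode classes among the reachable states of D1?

All states are reachable from the start state.
Start with accepting vs non-accepting: {A,B,E,K} | {C,D,F,G,H,I,J}.
Refine {A,B,E,K} on symbol 2: members go to different blocks, giving {A,B} and {E,K}.
Split {C,D,F,G,H,I,J} by δ(·,1) → {C,D,G,H,I,J} and {F}.
Split {C,D,G,H,I,J} by δ(·,2) → {C,H,J} and {D,G,I}.
Stable partition: {A,B} | {C,H,J} | {E,K} | {F} | {D,G,I} — 5 equivalence classes.

5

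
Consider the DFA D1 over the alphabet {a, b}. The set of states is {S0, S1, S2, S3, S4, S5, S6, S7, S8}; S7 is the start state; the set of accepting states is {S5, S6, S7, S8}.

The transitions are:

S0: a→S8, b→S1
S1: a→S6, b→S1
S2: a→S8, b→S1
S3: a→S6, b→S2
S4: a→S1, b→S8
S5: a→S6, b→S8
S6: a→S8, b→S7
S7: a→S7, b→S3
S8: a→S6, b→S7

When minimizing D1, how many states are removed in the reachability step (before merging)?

3

BFS from S7 reaches {S1, S2, S3, S6, S7, S8}; the 3 state(s) S0, S4, S5 are never visited.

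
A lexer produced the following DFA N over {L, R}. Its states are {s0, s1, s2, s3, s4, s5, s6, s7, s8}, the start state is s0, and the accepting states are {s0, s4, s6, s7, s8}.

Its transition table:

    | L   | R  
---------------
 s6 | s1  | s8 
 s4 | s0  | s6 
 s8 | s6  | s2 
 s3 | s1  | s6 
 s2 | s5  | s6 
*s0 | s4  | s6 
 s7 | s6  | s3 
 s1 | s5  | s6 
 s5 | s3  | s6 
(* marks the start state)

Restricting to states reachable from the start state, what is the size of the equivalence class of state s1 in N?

States {s7} cannot be reached from the start state, so discard them.
Start with accepting vs non-accepting: {s0,s4,s6,s8} | {s1,s2,s3,s5}.
Refine {s0,s4,s6,s8} on symbol L: members go to different blocks, giving {s0,s4,s8} and {s6}.
Refine {s0,s4,s8} on symbol L: members go to different blocks, giving {s0,s4} and {s8}.
No further refinement is possible. Final partition (4 blocks): {s0,s4} | {s1,s2,s3,s5} | {s6} | {s8}.
The equivalence class containing s1 is {s1,s2,s3,s5}, of size 4.

4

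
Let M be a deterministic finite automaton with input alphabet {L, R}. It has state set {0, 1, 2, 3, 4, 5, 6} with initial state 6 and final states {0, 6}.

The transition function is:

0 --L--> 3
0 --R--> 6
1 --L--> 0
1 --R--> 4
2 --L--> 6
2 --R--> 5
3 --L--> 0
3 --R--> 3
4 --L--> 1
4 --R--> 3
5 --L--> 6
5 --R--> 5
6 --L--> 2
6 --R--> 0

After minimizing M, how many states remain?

2

First remove the unreachable states {1,4}; 5 states remain.
P0 = {0,6} | {2,3,5}.
No further refinement is possible. Final partition (2 blocks): {0,6} | {2,3,5}.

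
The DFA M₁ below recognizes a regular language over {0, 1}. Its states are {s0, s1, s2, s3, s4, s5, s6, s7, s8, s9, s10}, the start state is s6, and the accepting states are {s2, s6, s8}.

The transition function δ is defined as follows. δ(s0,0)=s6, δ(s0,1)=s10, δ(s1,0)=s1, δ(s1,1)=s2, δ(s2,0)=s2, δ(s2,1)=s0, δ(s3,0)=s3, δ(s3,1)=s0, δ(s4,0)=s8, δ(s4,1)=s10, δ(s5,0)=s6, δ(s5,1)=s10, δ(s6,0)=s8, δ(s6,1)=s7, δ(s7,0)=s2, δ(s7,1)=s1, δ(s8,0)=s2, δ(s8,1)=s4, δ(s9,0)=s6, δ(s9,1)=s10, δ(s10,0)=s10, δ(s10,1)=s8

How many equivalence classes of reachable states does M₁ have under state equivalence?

States {s3,s5,s9} cannot be reached from the start state, so discard them.
P0 = {s2,s6,s8} | {s0,s1,s4,s7,s10}.
On input 0, block {s0,s1,s4,s7,s10} splits into {s0,s4,s7} and {s1,s10}.
Stable partition: {s2,s6,s8} | {s0,s4,s7} | {s1,s10} — 3 equivalence classes.

3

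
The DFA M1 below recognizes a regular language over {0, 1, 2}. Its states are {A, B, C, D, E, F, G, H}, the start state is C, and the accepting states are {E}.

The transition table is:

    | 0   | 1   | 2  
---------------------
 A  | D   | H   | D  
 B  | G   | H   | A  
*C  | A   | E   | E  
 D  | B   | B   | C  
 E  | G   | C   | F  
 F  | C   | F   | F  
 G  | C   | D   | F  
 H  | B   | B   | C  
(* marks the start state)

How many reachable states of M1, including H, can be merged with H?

2

Start with accepting vs non-accepting: {E} | {A,B,C,D,F,G,H}.
Refine {A,B,C,D,F,G,H} on symbol 1: members go to different blocks, giving {A,B,D,F,G,H} and {C}.
On input 0, block {A,B,D,F,G,H} splits into {A,B,D,H} and {F,G}.
On input 0, block {A,B,D,H} splits into {A,D,H} and {B}.
On input 0, block {A,D,H} splits into {D,H} and {A}.
Split {F,G} by δ(·,1) → {F} and {G}.
Stable partition: {E} | {D,H} | {C} | {F} | {B} | {A} | {G} — 7 equivalence classes.
The equivalence class containing H is {D,H}, of size 2.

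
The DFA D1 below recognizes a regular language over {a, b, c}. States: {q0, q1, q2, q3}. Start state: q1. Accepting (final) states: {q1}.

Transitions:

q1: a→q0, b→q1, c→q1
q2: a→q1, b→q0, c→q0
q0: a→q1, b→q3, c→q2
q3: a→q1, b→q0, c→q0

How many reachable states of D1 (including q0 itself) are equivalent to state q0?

3

Initial partition by acceptance: {q1} | {q0,q2,q3}.
The partition is now stable with 2 blocks: {q1} | {q0,q2,q3}.
State q0 belongs to the block {q0,q2,q3}, which has 3 states.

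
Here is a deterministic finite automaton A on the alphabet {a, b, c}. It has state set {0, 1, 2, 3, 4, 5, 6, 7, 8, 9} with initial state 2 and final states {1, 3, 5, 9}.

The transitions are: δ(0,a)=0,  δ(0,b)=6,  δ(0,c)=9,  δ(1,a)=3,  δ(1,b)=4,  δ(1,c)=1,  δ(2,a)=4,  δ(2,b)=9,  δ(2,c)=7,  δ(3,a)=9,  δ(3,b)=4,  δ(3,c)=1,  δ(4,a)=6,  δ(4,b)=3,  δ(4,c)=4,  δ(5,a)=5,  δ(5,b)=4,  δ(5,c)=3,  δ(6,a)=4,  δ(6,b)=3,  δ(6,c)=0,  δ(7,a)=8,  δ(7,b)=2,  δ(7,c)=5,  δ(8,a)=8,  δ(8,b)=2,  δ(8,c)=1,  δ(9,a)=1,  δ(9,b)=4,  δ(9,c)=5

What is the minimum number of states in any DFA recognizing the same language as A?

4

All states are reachable from the start state.
P0 = {1,3,5,9} | {0,2,4,6,7,8}.
Split {0,2,4,6,7,8} by δ(·,b) → {0,7,8} and {2,4,6}.
Refine {2,4,6} on symbol c: members go to different blocks, giving {2,6} and {4}.
Stable partition: {1,3,5,9} | {0,7,8} | {2,6} | {4} — 4 equivalence classes.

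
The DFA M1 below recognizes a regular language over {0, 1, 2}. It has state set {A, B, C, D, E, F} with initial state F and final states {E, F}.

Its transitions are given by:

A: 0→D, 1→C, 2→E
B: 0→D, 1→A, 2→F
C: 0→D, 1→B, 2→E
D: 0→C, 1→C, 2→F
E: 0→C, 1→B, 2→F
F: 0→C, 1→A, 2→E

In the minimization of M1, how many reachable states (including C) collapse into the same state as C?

4

Every state is reachable, so we keep all 6.
Start with accepting vs non-accepting: {E,F} | {A,B,C,D}.
Stable partition: {E,F} | {A,B,C,D} — 2 equivalence classes.
The equivalence class containing C is {A,B,C,D}, of size 4.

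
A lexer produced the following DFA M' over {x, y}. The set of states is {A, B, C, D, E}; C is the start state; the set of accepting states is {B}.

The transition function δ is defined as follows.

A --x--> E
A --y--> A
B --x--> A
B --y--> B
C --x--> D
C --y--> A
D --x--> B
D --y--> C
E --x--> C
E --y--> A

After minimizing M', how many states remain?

5

Initial partition by acceptance: {B} | {A,C,D,E}.
Split {A,C,D,E} by δ(·,x) → {A,C,E} and {D}.
Refine {A,C,E} on symbol x: members go to different blocks, giving {A,E} and {C}.
Refine {A,E} on symbol x: members go to different blocks, giving {A} and {E}.
Stable partition: {B} | {A} | {D} | {C} | {E} — 5 equivalence classes.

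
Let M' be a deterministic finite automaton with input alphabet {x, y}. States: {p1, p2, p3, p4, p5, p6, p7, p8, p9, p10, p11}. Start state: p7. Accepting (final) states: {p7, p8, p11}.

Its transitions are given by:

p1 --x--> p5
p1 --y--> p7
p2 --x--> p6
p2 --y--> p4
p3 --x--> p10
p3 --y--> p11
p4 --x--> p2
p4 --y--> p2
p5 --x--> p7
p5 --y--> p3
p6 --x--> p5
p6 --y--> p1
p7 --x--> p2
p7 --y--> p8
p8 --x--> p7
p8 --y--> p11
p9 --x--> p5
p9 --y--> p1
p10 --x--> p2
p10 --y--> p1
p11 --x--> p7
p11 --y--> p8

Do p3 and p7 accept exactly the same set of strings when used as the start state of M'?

No

First remove the unreachable states {p9}; 10 states remain.
Start with accepting vs non-accepting: {p7,p8,p11} | {p1,p2,p3,p4,p5,p6,p10}.
Refine {p7,p8,p11} on symbol x: members go to different blocks, giving {p8,p11} and {p7}.
On input x, block {p1,p2,p3,p4,p5,p6,p10} splits into {p1,p2,p3,p4,p6,p10} and {p5}.
Refine {p1,p2,p3,p4,p6,p10} on symbol x: members go to different blocks, giving {p2,p3,p4,p10} and {p1,p6}.
Refine {p2,p3,p4,p10} on symbol x: members go to different blocks, giving {p3,p4,p10} and {p2}.
Refine {p3,p4,p10} on symbol x: members go to different blocks, giving {p4,p10} and {p3}.
Refine {p4,p10} on symbol y: members go to different blocks, giving {p4} and {p10}.
On input y, block {p1,p6} splits into {p1} and {p6}.
Stable partition: {p8,p11} | {p4} | {p7} | {p5} | {p1} | {p2} | {p3} | {p10} | {p6} — 9 equivalence classes.
p3 and p7 end up in different blocks, so they are distinguishable. For instance, the string 'ε' is accepted from only p7.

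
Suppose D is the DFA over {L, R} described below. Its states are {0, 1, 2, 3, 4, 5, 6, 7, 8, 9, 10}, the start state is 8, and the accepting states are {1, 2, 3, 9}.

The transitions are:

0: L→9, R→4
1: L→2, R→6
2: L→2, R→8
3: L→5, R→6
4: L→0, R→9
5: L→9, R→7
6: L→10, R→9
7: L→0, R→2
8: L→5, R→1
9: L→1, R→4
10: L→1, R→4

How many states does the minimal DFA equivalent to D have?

3

Reachable states from the start: {0,1,2,4,5,6,7,8,9,10}. Unreachable: {3} — drop them.
Start with accepting vs non-accepting: {1,2,9} | {0,4,5,6,7,8,10}.
On input L, block {0,4,5,6,7,8,10} splits into {4,6,7,8} and {0,5,10}.
No further refinement is possible. Final partition (3 blocks): {1,2,9} | {4,6,7,8} | {0,5,10}.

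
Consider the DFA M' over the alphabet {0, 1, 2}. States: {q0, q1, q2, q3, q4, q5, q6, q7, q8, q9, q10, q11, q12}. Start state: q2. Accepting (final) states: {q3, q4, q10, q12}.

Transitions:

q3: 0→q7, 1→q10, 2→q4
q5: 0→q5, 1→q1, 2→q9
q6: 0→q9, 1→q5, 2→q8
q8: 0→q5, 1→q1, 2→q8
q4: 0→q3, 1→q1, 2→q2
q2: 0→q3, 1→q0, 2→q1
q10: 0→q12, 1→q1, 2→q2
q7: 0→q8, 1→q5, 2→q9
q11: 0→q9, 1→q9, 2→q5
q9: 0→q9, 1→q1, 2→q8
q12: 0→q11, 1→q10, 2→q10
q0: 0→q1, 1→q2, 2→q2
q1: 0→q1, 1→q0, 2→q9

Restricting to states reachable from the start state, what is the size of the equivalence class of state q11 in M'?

2

States {q6} cannot be reached from the start state, so discard them.
Start with accepting vs non-accepting: {q3,q4,q10,q12} | {q0,q1,q2,q5,q7,q8,q9,q11}.
Split {q3,q4,q10,q12} by δ(·,0) → {q3,q12} and {q4,q10}.
On input 0, block {q0,q1,q2,q5,q7,q8,q9,q11} splits into {q0,q1,q5,q7,q8,q9,q11} and {q2}.
Split {q0,q1,q5,q7,q8,q9,q11} by δ(·,1) → {q1,q5,q7,q8,q9,q11} and {q0}.
Split {q1,q5,q7,q8,q9,q11} by δ(·,1) → {q5,q7,q8,q9,q11} and {q1}.
Refine {q5,q7,q8,q9,q11} on symbol 1: members go to different blocks, giving {q5,q8,q9} and {q7,q11}.
The partition is now stable with 7 blocks: {q3,q12} | {q5,q8,q9} | {q4,q10} | {q2} | {q0} | {q1} | {q7,q11}.
State q11 belongs to the block {q7,q11}, which has 2 states.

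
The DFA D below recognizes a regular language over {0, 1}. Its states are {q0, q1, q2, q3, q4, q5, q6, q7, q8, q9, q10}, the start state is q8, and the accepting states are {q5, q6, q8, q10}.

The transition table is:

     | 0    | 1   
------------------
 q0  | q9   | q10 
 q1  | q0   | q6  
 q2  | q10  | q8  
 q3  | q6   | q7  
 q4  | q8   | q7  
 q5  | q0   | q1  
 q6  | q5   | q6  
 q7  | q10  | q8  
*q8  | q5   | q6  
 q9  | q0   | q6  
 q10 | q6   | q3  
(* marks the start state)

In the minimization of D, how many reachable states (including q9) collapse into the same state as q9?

States {q2,q4} cannot be reached from the start state, so discard them.
Start with accepting vs non-accepting: {q5,q6,q8,q10} | {q0,q1,q3,q7,q9}.
On input 0, block {q5,q6,q8,q10} splits into {q6,q8,q10} and {q5}.
On input 0, block {q6,q8,q10} splits into {q6,q8} and {q10}.
On input 0, block {q0,q1,q3,q7,q9} splits into {q0,q1,q9} and {q3} and {q7}.
Refine {q0,q1,q9} on symbol 1: members go to different blocks, giving {q1,q9} and {q0}.
The partition is now stable with 7 blocks: {q6,q8} | {q1,q9} | {q5} | {q10} | {q3} | {q7} | {q0}.
The equivalence class containing q9 is {q1,q9}, of size 2.

2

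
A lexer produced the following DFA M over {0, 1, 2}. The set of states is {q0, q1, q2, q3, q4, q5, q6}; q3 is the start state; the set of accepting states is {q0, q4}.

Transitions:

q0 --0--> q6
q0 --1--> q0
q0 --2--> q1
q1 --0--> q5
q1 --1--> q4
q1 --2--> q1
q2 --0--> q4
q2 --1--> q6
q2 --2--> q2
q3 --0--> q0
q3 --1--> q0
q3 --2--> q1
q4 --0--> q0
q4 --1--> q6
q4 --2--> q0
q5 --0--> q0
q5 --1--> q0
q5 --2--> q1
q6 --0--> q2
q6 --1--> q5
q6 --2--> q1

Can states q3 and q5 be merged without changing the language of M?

Yes

P0 = {q0,q4} | {q1,q2,q3,q5,q6}.
On input 0, block {q0,q4} splits into {q0} and {q4}.
Refine {q1,q2,q3,q5,q6} on symbol 0: members go to different blocks, giving {q1,q6} and {q3,q5} and {q2}.
Refine {q1,q6} on symbol 0: members go to different blocks, giving {q1} and {q6}.
Stable partition: {q0} | {q1} | {q4} | {q3,q5} | {q2} | {q6} — 6 equivalence classes.
q3 and q5 lie in the same block of the stable partition, so they are equivalent — no string distinguishes them.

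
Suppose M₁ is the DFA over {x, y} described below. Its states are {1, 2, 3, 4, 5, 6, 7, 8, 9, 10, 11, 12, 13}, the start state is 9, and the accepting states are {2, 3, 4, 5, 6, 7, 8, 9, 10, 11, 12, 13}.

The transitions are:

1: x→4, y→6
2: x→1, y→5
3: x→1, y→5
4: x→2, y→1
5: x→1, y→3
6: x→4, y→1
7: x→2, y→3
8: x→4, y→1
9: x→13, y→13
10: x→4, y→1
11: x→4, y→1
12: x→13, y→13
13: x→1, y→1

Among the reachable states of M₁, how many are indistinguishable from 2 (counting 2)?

3

Reachable states from the start: {1,2,3,4,5,6,9,13}. Unreachable: {7,8,10,11,12} — drop them.
Start with accepting vs non-accepting: {2,3,4,5,6,9,13} | {1}.
Refine {2,3,4,5,6,9,13} on symbol x: members go to different blocks, giving {2,3,5,13} and {4,6,9}.
Split {2,3,5,13} by δ(·,y) → {2,3,5} and {13}.
Split {4,6,9} by δ(·,x) → {4} and {6} and {9}.
The partition is now stable with 6 blocks: {2,3,5} | {1} | {4} | {13} | {6} | {9}.
The equivalence class containing 2 is {2,3,5}, of size 3.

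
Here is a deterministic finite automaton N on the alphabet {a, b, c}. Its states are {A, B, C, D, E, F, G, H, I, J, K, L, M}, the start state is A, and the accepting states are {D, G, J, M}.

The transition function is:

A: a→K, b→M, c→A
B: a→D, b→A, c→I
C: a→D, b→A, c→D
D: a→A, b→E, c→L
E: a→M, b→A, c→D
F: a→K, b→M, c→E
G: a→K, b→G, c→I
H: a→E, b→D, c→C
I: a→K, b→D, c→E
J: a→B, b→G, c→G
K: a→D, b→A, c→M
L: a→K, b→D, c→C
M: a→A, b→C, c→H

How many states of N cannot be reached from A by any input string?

No path from A leads to B, F, G, I, J; the other 8 states are all reachable.

5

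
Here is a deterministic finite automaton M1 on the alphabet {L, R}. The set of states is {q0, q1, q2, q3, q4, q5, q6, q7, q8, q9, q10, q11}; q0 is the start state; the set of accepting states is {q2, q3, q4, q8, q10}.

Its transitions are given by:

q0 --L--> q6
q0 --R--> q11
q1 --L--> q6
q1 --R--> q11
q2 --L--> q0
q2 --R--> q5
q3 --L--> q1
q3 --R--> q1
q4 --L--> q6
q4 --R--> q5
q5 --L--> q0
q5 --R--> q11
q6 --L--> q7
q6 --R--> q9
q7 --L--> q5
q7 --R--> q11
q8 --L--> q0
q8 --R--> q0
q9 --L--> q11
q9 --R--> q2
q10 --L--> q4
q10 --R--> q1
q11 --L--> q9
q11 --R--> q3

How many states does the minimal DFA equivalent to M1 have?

First remove the unreachable states {q4,q8,q10}; 9 states remain.
Start with accepting vs non-accepting: {q2,q3} | {q0,q1,q5,q6,q7,q9,q11}.
On input R, block {q0,q1,q5,q6,q7,q9,q11} splits into {q0,q1,q5,q6,q7} and {q9,q11}.
Stable partition: {q2,q3} | {q0,q1,q5,q6,q7} | {q9,q11} — 3 equivalence classes.

3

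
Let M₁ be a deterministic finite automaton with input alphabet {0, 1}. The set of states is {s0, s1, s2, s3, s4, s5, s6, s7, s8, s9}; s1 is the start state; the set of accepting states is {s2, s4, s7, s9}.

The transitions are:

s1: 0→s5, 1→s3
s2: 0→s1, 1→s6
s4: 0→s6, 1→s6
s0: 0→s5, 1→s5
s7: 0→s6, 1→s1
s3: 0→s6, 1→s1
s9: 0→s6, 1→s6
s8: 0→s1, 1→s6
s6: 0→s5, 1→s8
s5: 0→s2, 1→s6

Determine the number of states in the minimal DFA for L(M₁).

Reachable states from the start: {s1,s2,s3,s5,s6,s8}. Unreachable: {s0,s4,s7,s9} — drop them.
Start with accepting vs non-accepting: {s2} | {s1,s3,s5,s6,s8}.
Split {s1,s3,s5,s6,s8} by δ(·,0) → {s1,s3,s6,s8} and {s5}.
On input 0, block {s1,s3,s6,s8} splits into {s1,s6} and {s3,s8}.
No further refinement is possible. Final partition (4 blocks): {s2} | {s1,s6} | {s5} | {s3,s8}.

4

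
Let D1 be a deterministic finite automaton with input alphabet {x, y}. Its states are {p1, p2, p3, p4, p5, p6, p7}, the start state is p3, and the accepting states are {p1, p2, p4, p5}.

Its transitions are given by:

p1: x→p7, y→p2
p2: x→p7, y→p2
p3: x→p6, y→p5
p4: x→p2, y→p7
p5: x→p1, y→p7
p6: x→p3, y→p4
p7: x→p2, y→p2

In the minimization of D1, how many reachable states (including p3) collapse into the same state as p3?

2

Every state is reachable, so we keep all 7.
Start with accepting vs non-accepting: {p1,p2,p4,p5} | {p3,p6,p7}.
Refine {p1,p2,p4,p5} on symbol x: members go to different blocks, giving {p1,p2} and {p4,p5}.
Split {p3,p6,p7} by δ(·,x) → {p3,p6} and {p7}.
The partition is now stable with 4 blocks: {p1,p2} | {p3,p6} | {p4,p5} | {p7}.
State p3 belongs to the block {p3,p6}, which has 2 states.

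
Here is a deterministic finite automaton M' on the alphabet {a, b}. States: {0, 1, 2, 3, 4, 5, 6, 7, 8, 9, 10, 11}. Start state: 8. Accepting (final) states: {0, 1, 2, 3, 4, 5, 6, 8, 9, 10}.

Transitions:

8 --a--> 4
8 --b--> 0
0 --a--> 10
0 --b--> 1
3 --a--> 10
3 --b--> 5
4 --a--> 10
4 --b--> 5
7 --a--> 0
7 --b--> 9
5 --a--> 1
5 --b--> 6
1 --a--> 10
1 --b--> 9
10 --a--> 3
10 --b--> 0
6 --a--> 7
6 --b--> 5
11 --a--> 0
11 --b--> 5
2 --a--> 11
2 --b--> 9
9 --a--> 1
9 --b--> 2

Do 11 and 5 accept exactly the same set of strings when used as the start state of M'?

Every state is reachable, so we keep all 12.
Start with accepting vs non-accepting: {0,1,2,3,4,5,6,8,9,10} | {7,11}.
On input a, block {0,1,2,3,4,5,6,8,9,10} splits into {0,1,3,4,5,8,9,10} and {2,6}.
On input b, block {0,1,3,4,5,8,9,10} splits into {0,1,3,4,8,10} and {5,9}.
On input b, block {0,1,3,4,8,10} splits into {0,8,10} and {1,3,4}.
On input a, block {0,8,10} splits into {8,10} and {0}.
The partition is now stable with 6 blocks: {8,10} | {7,11} | {2,6} | {5,9} | {1,3,4} | {0}.
11 and 5 end up in different blocks, so they are distinguishable. For instance, the string 'ε' is accepted from only 5.

No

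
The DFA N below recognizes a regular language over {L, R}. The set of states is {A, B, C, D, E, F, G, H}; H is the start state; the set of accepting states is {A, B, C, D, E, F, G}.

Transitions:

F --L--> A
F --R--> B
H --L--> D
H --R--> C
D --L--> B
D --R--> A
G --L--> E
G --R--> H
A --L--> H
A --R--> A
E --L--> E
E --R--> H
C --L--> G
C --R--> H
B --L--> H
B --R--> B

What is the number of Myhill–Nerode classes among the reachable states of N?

Reachable states from the start: {A,B,C,D,E,G,H}. Unreachable: {F} — drop them.
Start with accepting vs non-accepting: {A,B,C,D,E,G} | {H}.
Refine {A,B,C,D,E,G} on symbol L: members go to different blocks, giving {C,D,E,G} and {A,B}.
Refine {C,D,E,G} on symbol L: members go to different blocks, giving {C,E,G} and {D}.
No further refinement is possible. Final partition (4 blocks): {C,E,G} | {H} | {A,B} | {D}.

4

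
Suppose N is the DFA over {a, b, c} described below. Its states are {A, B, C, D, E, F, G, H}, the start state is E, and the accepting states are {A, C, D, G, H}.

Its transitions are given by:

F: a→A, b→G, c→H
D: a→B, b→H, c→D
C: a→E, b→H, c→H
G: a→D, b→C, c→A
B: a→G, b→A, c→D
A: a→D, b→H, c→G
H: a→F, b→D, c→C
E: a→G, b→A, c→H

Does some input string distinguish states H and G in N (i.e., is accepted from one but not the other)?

All states are reachable from the start state.
Initial partition by acceptance: {A,C,D,G,H} | {B,E,F}.
Refine {A,C,D,G,H} on symbol a: members go to different blocks, giving {C,D,H} and {A,G}.
No further refinement is possible. Final partition (3 blocks): {C,D,H} | {B,E,F} | {A,G}.
H and G end up in different blocks, so they are distinguishable. For instance, the string 'a' is accepted from only G.

Yes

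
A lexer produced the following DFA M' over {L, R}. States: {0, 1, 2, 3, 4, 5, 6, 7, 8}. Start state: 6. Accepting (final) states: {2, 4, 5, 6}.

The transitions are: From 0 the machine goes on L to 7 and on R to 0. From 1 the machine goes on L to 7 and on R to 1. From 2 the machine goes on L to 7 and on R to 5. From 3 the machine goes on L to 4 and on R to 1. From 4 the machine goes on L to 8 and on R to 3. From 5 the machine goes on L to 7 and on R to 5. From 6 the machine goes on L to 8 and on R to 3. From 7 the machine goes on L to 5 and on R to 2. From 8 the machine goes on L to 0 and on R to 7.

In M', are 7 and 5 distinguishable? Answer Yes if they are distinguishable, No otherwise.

Start with accepting vs non-accepting: {2,4,5,6} | {0,1,3,7,8}.
Refine {2,4,5,6} on symbol R: members go to different blocks, giving {2,5} and {4,6}.
On input L, block {0,1,3,7,8} splits into {0,1,8} and {3} and {7}.
Split {0,1,8} by δ(·,L) → {0,1} and {8}.
Stable partition: {2,5} | {0,1} | {4,6} | {3} | {7} | {8} — 6 equivalence classes.
7 and 5 end up in different blocks, so they are distinguishable. For instance, the string 'ε' is accepted from only 5.

Yes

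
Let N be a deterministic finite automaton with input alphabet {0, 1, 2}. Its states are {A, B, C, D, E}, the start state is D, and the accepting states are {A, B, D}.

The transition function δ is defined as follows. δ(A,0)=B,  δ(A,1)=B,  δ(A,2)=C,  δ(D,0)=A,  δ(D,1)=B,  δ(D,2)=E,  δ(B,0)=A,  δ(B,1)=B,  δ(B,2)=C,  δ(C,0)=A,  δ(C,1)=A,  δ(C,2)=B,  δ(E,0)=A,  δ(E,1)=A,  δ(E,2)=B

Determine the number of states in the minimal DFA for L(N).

Every state is reachable, so we keep all 5.
Start with accepting vs non-accepting: {A,B,D} | {C,E}.
Stable partition: {A,B,D} | {C,E} — 2 equivalence classes.

2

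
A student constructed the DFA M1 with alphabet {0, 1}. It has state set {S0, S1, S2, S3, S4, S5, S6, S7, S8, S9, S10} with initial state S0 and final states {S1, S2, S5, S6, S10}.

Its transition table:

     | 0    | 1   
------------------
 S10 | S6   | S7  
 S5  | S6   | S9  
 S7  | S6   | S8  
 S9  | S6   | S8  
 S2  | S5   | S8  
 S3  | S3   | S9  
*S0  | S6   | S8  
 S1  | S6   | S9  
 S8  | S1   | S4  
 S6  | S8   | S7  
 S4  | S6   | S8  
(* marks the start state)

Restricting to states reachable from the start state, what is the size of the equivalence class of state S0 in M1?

4

Reachable states from the start: {S0,S1,S4,S6,S7,S8,S9}. Unreachable: {S2,S3,S5,S10} — drop them.
Start with accepting vs non-accepting: {S1,S6} | {S0,S4,S7,S8,S9}.
On input 0, block {S1,S6} splits into {S1} and {S6}.
On input 0, block {S0,S4,S7,S8,S9} splits into {S0,S4,S7,S9} and {S8}.
The partition is now stable with 4 blocks: {S1} | {S0,S4,S7,S9} | {S6} | {S8}.
State S0 belongs to the block {S0,S4,S7,S9}, which has 4 states.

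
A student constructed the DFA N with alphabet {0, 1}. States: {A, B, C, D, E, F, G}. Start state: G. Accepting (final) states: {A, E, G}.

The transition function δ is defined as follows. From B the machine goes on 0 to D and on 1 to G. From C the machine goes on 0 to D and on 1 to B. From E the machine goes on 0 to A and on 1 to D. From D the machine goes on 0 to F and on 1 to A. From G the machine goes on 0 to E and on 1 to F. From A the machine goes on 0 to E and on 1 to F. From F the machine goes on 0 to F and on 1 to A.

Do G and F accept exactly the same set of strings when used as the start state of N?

First remove the unreachable states {B,C}; 5 states remain.
Start with accepting vs non-accepting: {A,E,G} | {D,F}.
Stable partition: {A,E,G} | {D,F} — 2 equivalence classes.
G and F end up in different blocks, so they are distinguishable. For instance, the string 'ε' is accepted from only G.

No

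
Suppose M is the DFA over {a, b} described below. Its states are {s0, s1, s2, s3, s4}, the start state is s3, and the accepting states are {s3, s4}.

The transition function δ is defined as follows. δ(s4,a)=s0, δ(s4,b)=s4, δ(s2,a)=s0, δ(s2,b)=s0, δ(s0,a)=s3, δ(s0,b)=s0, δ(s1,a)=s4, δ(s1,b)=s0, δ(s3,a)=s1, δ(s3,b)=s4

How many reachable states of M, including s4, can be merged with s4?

Reachable states from the start: {s0,s1,s3,s4}. Unreachable: {s2} — drop them.
Initial partition by acceptance: {s3,s4} | {s0,s1}.
No further refinement is possible. Final partition (2 blocks): {s3,s4} | {s0,s1}.
The equivalence class containing s4 is {s3,s4}, of size 2.

2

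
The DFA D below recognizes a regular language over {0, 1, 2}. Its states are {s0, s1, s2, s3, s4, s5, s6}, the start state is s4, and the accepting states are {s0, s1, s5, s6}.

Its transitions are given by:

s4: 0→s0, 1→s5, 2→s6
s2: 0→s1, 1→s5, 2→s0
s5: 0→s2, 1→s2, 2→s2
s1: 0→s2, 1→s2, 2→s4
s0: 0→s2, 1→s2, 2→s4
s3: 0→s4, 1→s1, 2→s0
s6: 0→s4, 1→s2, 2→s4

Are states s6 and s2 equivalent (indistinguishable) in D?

States {s3} cannot be reached from the start state, so discard them.
P0 = {s0,s1,s5,s6} | {s2,s4}.
No further refinement is possible. Final partition (2 blocks): {s0,s1,s5,s6} | {s2,s4}.
s6 and s2 end up in different blocks, so they are distinguishable. For instance, the string 'ε' is accepted from only s6.

No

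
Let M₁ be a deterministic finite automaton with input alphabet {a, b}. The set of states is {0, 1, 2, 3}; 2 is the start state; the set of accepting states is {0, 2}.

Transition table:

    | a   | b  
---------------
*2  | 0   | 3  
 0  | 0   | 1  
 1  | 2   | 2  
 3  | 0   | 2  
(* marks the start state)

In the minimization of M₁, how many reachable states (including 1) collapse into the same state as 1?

Every state is reachable, so we keep all 4.
Start with accepting vs non-accepting: {0,2} | {1,3}.
No further refinement is possible. Final partition (2 blocks): {0,2} | {1,3}.
The equivalence class containing 1 is {1,3}, of size 2.

2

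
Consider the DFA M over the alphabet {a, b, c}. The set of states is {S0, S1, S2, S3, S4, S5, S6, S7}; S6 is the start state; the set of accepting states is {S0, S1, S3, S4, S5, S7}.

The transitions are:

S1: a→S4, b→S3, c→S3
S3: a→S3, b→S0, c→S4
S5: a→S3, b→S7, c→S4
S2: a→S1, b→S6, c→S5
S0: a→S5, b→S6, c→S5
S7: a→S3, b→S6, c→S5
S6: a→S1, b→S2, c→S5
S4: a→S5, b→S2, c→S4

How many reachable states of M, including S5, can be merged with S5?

2

Start with accepting vs non-accepting: {S0,S1,S3,S4,S5,S7} | {S2,S6}.
Refine {S0,S1,S3,S4,S5,S7} on symbol b: members go to different blocks, giving {S0,S4,S7} and {S1,S3,S5}.
On input c, block {S0,S4,S7} splits into {S0,S7} and {S4}.
On input a, block {S1,S3,S5} splits into {S3,S5} and {S1}.
The partition is now stable with 5 blocks: {S0,S7} | {S2,S6} | {S3,S5} | {S4} | {S1}.
The equivalence class containing S5 is {S3,S5}, of size 2.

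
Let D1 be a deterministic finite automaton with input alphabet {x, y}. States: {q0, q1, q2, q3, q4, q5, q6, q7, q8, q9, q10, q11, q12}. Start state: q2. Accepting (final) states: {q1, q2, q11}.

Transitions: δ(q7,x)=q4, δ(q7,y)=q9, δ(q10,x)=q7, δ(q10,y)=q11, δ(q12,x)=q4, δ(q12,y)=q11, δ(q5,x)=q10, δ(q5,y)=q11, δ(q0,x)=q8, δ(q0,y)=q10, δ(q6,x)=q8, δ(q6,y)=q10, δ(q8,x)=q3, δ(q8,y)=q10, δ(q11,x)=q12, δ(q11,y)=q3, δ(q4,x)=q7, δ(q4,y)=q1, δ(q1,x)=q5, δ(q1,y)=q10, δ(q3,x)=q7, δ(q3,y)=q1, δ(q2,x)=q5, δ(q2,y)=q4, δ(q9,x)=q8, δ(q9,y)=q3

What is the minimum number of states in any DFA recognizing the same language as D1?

6

States {q0,q6} cannot be reached from the start state, so discard them.
P0 = {q1,q2,q11} | {q3,q4,q5,q7,q8,q9,q10,q12}.
Refine {q3,q4,q5,q7,q8,q9,q10,q12} on symbol y: members go to different blocks, giving {q3,q4,q5,q10,q12} and {q7,q8,q9}.
On input x, block {q3,q4,q5,q10,q12} splits into {q3,q4,q10} and {q5,q12}.
On input x, block {q7,q8,q9} splits into {q7,q8} and {q9}.
On input y, block {q7,q8} splits into {q7} and {q8}.
The partition is now stable with 6 blocks: {q1,q2,q11} | {q3,q4,q10} | {q7} | {q5,q12} | {q9} | {q8}.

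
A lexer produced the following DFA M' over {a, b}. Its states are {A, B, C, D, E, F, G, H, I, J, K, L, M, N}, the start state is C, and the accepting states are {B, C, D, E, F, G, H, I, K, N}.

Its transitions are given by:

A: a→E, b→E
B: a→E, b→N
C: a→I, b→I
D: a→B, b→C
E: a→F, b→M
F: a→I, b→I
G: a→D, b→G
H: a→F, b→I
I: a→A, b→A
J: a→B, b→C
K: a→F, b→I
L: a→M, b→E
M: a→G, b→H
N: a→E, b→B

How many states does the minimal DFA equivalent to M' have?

First remove the unreachable states {J,K,L}; 11 states remain.
Initial partition by acceptance: {B,C,D,E,F,G,H,I,N} | {A,M}.
On input a, block {B,C,D,E,F,G,H,I,N} splits into {B,C,D,E,F,G,H,N} and {I}.
On input a, block {B,C,D,E,F,G,H,N} splits into {B,D,E,G,H,N} and {C,F}.
On input a, block {B,D,E,G,H,N} splits into {B,D,G,N} and {E,H}.
On input a, block {B,D,G,N} splits into {B,N} and {D,G}.
On input a, block {A,M} splits into {A} and {M}.
On input b, block {E,H} splits into {E} and {H}.
On input a, block {D,G} splits into {D} and {G}.
The partition is now stable with 9 blocks: {B,N} | {A} | {I} | {C,F} | {E} | {D} | {M} | {H} | {G}.

9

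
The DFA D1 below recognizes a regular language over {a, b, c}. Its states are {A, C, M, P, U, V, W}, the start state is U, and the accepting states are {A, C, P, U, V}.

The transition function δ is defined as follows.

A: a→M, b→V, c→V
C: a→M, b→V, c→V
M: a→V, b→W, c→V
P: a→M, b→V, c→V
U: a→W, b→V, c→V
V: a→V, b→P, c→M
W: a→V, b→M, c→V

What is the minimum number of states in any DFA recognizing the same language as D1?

3

Reachable states from the start: {M,P,U,V,W}. Unreachable: {A,C} — drop them.
P0 = {P,U,V} | {M,W}.
On input a, block {P,U,V} splits into {P,U} and {V}.
The partition is now stable with 3 blocks: {P,U} | {M,W} | {V}.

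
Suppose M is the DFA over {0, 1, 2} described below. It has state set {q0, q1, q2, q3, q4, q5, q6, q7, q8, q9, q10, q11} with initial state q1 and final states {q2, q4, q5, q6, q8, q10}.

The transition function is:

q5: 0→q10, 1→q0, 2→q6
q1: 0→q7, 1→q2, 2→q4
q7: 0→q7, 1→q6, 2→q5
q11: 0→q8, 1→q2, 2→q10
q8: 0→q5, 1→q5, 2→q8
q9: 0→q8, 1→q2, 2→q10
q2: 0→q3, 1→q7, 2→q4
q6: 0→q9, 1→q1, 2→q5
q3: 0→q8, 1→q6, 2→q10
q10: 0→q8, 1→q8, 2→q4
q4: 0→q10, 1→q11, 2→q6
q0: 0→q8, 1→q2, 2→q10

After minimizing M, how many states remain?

6

Initial partition by acceptance: {q2,q4,q5,q6,q8,q10} | {q0,q1,q3,q7,q9,q11}.
Split {q2,q4,q5,q6,q8,q10} by δ(·,0) → {q4,q5,q8,q10} and {q2,q6}.
Split {q4,q5,q8,q10} by δ(·,1) → {q4,q5} and {q8,q10}.
On input 0, block {q0,q1,q3,q7,q9,q11} splits into {q0,q3,q9,q11} and {q1,q7}.
Split {q8,q10} by δ(·,0) → {q8} and {q10}.
No further refinement is possible. Final partition (6 blocks): {q4,q5} | {q0,q3,q9,q11} | {q2,q6} | {q8} | {q1,q7} | {q10}.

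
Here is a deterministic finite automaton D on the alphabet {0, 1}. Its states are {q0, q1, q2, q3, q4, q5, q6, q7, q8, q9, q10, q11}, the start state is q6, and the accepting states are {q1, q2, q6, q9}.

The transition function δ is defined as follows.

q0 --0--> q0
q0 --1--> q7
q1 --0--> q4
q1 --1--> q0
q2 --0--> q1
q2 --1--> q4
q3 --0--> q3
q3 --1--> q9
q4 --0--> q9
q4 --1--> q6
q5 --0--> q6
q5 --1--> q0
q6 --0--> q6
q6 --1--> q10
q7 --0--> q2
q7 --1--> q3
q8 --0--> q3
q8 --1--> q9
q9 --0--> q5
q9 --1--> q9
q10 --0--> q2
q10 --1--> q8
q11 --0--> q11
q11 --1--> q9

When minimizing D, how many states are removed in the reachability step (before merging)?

1

BFS from q6 reaches {q0, q1, q2, q3, q4, q5, q6, q7, q8, q9, q10}; the 1 state(s) q11 are never visited.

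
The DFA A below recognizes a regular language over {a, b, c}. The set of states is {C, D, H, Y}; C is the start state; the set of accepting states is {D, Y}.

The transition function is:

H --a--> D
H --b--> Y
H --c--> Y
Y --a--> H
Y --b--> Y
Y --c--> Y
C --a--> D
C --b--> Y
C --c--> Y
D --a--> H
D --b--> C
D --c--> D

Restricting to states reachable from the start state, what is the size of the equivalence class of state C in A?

2

All states are reachable from the start state.
Initial partition by acceptance: {D,Y} | {C,H}.
Split {D,Y} by δ(·,b) → {D} and {Y}.
The partition is now stable with 3 blocks: {D} | {C,H} | {Y}.
State C belongs to the block {C,H}, which has 2 states.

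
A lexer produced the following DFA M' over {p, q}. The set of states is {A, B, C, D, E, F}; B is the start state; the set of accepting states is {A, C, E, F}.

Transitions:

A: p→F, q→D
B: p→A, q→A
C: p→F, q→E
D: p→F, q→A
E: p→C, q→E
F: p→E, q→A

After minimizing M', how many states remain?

6

All states are reachable from the start state.
Initial partition by acceptance: {A,C,E,F} | {B,D}.
Split {A,C,E,F} by δ(·,q) → {C,E,F} and {A}.
On input q, block {C,E,F} splits into {C,E} and {F}.
Refine {C,E} on symbol p: members go to different blocks, giving {C} and {E}.
Split {B,D} by δ(·,p) → {B} and {D}.
Stable partition: {C} | {B} | {A} | {F} | {E} | {D} — 6 equivalence classes.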